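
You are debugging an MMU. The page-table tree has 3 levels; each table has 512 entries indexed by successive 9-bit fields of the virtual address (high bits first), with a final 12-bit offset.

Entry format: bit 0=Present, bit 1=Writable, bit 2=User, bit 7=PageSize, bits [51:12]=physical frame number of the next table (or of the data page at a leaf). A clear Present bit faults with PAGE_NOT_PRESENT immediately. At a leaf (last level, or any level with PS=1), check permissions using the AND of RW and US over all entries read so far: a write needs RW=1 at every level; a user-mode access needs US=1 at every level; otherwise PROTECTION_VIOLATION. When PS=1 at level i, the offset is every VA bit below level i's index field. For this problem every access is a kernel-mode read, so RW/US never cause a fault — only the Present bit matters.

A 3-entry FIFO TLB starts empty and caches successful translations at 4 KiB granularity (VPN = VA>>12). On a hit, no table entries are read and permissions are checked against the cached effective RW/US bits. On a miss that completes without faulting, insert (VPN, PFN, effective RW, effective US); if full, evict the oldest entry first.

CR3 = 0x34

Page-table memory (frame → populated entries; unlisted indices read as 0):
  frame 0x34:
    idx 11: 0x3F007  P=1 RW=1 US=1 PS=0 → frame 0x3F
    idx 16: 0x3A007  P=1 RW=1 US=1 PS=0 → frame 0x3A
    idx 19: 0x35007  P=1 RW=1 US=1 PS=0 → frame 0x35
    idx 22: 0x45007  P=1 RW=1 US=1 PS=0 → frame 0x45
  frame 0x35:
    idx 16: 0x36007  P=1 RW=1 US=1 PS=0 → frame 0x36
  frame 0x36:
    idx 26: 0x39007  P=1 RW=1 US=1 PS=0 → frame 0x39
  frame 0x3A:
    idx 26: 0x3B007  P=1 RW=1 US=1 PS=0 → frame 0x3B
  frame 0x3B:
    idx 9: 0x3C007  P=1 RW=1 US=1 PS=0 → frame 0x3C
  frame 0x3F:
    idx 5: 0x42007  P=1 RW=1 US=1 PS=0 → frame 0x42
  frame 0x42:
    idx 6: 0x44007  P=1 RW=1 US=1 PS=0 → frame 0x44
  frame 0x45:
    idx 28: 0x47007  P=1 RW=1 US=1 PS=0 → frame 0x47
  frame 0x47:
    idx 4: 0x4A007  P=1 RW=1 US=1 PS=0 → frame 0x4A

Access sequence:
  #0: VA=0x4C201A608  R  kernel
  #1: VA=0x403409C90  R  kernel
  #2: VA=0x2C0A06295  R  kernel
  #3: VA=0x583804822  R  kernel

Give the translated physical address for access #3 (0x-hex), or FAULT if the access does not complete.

Per-access translation:
#0 VA=0x4C201A608 (r,kernel):
  lvl0: tbl 0x34, slot 19 ⇒ 0x35007 (P1/RW1/US1/PS0)
  lvl1: tbl 0x35, slot 16 ⇒ 0x36007 (P1/RW1/US1/PS0)
  lvl2: tbl 0x36, slot 26 ⇒ 0x39007 (P1/RW1/US1/PS0)
  ⇒ phys 0x39608  [3 reads]
#1 VA=0x403409C90 (r,kernel):
  lvl0: tbl 0x34, slot 16 ⇒ 0x3A007 (P1/RW1/US1/PS0)
  lvl1: tbl 0x3A, slot 26 ⇒ 0x3B007 (P1/RW1/US1/PS0)
  lvl2: tbl 0x3B, slot 9 ⇒ 0x3C007 (P1/RW1/US1/PS0)
  ⇒ phys 0x3CC90  [3 reads]
#2 VA=0x2C0A06295 (r,kernel):
  lvl0: tbl 0x34, slot 11 ⇒ 0x3F007 (P1/RW1/US1/PS0)
  lvl1: tbl 0x3F, slot 5 ⇒ 0x42007 (P1/RW1/US1/PS0)
  lvl2: tbl 0x42, slot 6 ⇒ 0x44007 (P1/RW1/US1/PS0)
  ⇒ phys 0x44295  [3 reads]
#3 VA=0x583804822 (r,kernel):
  lvl0: tbl 0x34, slot 22 ⇒ 0x45007 (P1/RW1/US1/PS0)
  lvl1: tbl 0x45, slot 28 ⇒ 0x47007 (P1/RW1/US1/PS0)
  lvl2: tbl 0x47, slot 4 ⇒ 0x4A007 (P1/RW1/US1/PS0)
  ⇒ phys 0x4A822  [3 reads]

Access #3 PA: 0x4A822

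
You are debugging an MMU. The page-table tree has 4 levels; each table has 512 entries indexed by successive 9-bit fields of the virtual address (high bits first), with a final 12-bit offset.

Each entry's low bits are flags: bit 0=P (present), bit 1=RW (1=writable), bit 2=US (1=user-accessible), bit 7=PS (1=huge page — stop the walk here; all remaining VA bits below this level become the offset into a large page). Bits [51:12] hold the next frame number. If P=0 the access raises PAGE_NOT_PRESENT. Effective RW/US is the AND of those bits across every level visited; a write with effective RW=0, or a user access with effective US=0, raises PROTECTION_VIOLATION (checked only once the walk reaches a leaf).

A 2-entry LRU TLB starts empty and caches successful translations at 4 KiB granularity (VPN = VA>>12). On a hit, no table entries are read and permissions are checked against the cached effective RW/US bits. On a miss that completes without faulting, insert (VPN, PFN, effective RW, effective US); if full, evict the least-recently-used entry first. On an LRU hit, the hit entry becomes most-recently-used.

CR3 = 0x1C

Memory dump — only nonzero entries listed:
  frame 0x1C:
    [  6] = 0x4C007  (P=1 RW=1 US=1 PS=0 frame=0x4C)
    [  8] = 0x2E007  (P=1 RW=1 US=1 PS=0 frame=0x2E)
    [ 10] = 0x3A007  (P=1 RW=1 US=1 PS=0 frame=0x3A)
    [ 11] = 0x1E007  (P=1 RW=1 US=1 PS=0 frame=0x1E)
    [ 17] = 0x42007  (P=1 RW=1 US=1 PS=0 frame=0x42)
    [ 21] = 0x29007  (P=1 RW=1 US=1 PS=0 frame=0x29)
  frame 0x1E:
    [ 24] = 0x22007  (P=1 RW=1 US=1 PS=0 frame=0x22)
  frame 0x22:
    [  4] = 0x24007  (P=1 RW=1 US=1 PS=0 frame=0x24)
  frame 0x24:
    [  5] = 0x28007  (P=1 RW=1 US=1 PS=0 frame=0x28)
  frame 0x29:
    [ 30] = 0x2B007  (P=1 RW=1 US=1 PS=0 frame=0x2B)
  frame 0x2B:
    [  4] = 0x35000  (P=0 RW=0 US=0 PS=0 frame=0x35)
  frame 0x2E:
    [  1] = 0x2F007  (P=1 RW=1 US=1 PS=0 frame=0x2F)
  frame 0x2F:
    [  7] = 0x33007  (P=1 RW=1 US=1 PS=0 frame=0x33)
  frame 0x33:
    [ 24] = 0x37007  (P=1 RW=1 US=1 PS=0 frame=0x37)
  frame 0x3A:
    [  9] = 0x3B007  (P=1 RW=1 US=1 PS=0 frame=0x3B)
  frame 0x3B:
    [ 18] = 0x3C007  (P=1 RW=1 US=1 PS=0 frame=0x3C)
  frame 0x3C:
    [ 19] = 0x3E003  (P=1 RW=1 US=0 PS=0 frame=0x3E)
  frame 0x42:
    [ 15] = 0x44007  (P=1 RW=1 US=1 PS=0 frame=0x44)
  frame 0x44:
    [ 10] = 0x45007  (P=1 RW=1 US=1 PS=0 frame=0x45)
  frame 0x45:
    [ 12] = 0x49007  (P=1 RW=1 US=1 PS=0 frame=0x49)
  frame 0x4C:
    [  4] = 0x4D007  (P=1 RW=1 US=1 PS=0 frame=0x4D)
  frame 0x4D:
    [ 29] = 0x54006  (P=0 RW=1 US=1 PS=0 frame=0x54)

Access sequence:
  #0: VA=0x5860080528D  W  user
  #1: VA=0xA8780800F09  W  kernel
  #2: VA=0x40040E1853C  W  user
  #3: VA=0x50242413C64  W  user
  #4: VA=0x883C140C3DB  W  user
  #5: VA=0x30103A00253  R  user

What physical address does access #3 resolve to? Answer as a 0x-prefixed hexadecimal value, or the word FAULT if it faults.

Walk each access:
#0 VA=0x5860080528D (w,user):
  L0: frame=0x1C idx=11 entry=0x1E007 [P=1 RW=1 US=1 PS=0]
  L1: frame=0x1E idx=24 entry=0x22007 [P=1 RW=1 US=1 PS=0]
  L2: frame=0x22 idx=4 entry=0x24007 [P=1 RW=1 US=1 PS=0]
  L3: frame=0x24 idx=5 entry=0x28007 [P=1 RW=1 US=1 PS=0]
  → PA=0x2828D  (4 entries read)
#1 VA=0xA8780800F09 (w,kernel):
  L0: frame=0x1C idx=21 entry=0x29007 [P=1 RW=1 US=1 PS=0]
  L1: frame=0x29 idx=30 entry=0x2B007 [P=1 RW=1 US=1 PS=0]
  L2: frame=0x2B idx=4 entry=0x35000 [P=0 RW=0 US=0 PS=0]
  → PAGE_NOT_PRESENT  (3 entries read)
#2 VA=0x40040E1853C (w,user):
  L0: frame=0x1C idx=8 entry=0x2E007 [P=1 RW=1 US=1 PS=0]
  L1: frame=0x2E idx=1 entry=0x2F007 [P=1 RW=1 US=1 PS=0]
  L2: frame=0x2F idx=7 entry=0x33007 [P=1 RW=1 US=1 PS=0]
  L3: frame=0x33 idx=24 entry=0x37007 [P=1 RW=1 US=1 PS=0]
  → PA=0x3753C  (4 entries read)
#3 VA=0x50242413C64 (w,user):
  L0: frame=0x1C idx=10 entry=0x3A007 [P=1 RW=1 US=1 PS=0]
  L1: frame=0x3A idx=9 entry=0x3B007 [P=1 RW=1 US=1 PS=0]
  L2: frame=0x3B idx=18 entry=0x3C007 [P=1 RW=1 US=1 PS=0]
  L3: frame=0x3C idx=19 entry=0x3E003 [P=1 RW=1 US=0 PS=0]
  → PROTECTION_VIOLATION  (4 entries read)
#4 VA=0x883C140C3DB (w,user):
  L0: frame=0x1C idx=17 entry=0x42007 [P=1 RW=1 US=1 PS=0]
  L1: frame=0x42 idx=15 entry=0x44007 [P=1 RW=1 US=1 PS=0]
  L2: frame=0x44 idx=10 entry=0x45007 [P=1 RW=1 US=1 PS=0]
  L3: frame=0x45 idx=12 entry=0x49007 [P=1 RW=1 US=1 PS=0]
  → PA=0x493DB  (4 entries read)
#5 VA=0x30103A00253 (r,user):
  L0: frame=0x1C idx=6 entry=0x4C007 [P=1 RW=1 US=1 PS=0]
  L1: frame=0x4C idx=4 entry=0x4D007 [P=1 RW=1 US=1 PS=0]
  L2: frame=0x4D idx=29 entry=0x54006 [P=0 RW=1 US=1 PS=0]
  → PAGE_NOT_PRESENT  (3 entries read)

Access #3 PA: FAULT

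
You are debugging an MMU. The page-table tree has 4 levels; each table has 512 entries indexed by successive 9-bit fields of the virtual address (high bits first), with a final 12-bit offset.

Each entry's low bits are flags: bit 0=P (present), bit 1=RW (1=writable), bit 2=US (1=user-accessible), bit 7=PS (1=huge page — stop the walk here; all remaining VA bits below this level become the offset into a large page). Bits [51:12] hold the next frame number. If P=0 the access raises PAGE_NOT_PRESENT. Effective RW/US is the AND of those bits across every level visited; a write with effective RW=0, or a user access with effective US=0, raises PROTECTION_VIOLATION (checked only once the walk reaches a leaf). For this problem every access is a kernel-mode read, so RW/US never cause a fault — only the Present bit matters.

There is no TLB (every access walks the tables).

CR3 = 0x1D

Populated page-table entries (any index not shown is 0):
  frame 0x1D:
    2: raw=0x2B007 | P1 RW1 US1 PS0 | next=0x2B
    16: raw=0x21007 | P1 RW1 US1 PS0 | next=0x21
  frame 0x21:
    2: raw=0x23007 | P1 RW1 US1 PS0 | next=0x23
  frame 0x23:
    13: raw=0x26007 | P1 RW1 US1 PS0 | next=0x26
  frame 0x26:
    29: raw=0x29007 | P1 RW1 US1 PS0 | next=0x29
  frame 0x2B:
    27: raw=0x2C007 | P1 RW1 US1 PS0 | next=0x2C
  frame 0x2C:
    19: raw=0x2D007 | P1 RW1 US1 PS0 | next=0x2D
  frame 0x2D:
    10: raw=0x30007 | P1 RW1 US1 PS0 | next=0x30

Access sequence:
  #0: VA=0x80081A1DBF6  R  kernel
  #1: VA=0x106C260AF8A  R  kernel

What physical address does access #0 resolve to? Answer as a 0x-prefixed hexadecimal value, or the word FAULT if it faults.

Walk each access:
#0 VA=0x80081A1DBF6 (r,kernel):
  lvl0: tbl 0x1D, slot 16 ⇒ 0x21007 (P1/RW1/US1/PS0)
  lvl1: tbl 0x21, slot 2 ⇒ 0x23007 (P1/RW1/US1/PS0)
  lvl2: tbl 0x23, slot 13 ⇒ 0x26007 (P1/RW1/US1/PS0)
  lvl3: tbl 0x26, slot 29 ⇒ 0x29007 (P1/RW1/US1/PS0)
  → PA=0x29BF6  (4 entries read)
#1 VA=0x106C260AF8A (r,kernel):
  lvl0: tbl 0x1D, slot 2 ⇒ 0x2B007 (P1/RW1/US1/PS0)
  lvl1: tbl 0x2B, slot 27 ⇒ 0x2C007 (P1/RW1/US1/PS0)
  lvl2: tbl 0x2C, slot 19 ⇒ 0x2D007 (P1/RW1/US1/PS0)
  lvl3: tbl 0x2D, slot 10 ⇒ 0x30007 (P1/RW1/US1/PS0)
  → PA=0x30F8A  (4 entries read)

Access #0 PA: 0x29BF6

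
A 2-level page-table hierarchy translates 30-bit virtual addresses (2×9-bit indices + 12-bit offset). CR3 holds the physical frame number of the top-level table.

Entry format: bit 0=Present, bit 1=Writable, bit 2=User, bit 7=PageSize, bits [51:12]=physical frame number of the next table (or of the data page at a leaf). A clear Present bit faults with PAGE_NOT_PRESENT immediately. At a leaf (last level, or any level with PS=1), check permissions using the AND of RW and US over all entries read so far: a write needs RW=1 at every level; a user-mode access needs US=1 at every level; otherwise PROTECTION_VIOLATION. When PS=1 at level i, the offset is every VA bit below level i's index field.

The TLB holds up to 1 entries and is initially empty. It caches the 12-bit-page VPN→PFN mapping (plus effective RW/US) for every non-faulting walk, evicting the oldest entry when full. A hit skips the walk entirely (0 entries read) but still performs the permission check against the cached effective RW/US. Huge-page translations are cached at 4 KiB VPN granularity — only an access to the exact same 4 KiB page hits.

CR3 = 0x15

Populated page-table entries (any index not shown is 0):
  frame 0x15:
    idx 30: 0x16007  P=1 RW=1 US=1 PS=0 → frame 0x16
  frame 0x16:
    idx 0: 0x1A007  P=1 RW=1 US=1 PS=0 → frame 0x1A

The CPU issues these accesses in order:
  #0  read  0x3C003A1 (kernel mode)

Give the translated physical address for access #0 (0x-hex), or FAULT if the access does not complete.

Walk each access:
#0 VA=0x3C003A1 (r,kernel):
  lvl0: tbl 0x15, slot 30 ⇒ 0x16007 (P1/RW1/US1/PS0)
  lvl1: tbl 0x16, slot 0 ⇒ 0x1A007 (P1/RW1/US1/PS0)
  → PA=0x1A3A1  (2 entries read)

Access #0 PA: 0x1A3A1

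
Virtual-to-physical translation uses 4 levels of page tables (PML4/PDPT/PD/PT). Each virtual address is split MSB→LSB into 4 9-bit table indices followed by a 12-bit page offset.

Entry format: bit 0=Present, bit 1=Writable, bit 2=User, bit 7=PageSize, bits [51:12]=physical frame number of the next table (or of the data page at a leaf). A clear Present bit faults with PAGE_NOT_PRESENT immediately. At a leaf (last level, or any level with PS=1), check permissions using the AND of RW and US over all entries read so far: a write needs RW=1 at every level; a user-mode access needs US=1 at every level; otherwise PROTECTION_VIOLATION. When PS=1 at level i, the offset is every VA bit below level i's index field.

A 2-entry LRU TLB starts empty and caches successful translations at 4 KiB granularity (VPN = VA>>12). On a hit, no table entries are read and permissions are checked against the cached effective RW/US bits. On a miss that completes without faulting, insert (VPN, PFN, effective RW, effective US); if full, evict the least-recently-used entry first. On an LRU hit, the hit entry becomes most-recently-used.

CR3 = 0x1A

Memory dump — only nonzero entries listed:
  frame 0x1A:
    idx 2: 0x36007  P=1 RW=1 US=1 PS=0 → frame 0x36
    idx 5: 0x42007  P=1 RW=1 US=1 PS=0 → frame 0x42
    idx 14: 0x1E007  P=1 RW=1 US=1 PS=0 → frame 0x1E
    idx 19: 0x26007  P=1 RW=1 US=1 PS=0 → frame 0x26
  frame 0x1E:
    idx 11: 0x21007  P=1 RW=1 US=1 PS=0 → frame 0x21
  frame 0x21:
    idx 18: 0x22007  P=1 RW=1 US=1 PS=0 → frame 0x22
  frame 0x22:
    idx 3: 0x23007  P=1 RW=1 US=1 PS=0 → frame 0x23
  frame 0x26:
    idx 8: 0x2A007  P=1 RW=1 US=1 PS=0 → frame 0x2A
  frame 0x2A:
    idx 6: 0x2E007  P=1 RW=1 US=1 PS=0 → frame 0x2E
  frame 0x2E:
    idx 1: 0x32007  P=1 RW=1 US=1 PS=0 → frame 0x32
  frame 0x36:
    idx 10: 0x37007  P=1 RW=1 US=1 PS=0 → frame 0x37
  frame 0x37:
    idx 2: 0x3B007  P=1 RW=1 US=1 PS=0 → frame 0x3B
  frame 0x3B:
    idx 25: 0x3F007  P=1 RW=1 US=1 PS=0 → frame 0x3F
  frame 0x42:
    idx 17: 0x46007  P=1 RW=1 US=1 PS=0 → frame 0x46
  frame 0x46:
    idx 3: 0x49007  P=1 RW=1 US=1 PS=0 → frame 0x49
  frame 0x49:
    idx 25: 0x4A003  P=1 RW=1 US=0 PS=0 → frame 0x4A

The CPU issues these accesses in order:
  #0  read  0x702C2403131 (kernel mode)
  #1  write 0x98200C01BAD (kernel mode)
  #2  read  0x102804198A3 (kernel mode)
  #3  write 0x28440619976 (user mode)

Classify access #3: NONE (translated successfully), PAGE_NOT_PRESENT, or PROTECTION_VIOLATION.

Per-access translation:
#0 VA=0x702C2403131 (r,kernel):
  L0 @0x1A[14] → 0x1E007  P=1,RW=1,US=1,PS=0
  L1 @0x1E[11] → 0x21007  P=1,RW=1,US=1,PS=0
  L2 @0x21[18] → 0x22007  P=1,RW=1,US=1,PS=0
  L3 @0x22[3] → 0x23007  P=1,RW=1,US=1,PS=0
  → PA=0x23131  (4 entries read)
#1 VA=0x98200C01BAD (w,kernel):
  L0 @0x1A[19] → 0x26007  P=1,RW=1,US=1,PS=0
  L1 @0x26[8] → 0x2A007  P=1,RW=1,US=1,PS=0
  L2 @0x2A[6] → 0x2E007  P=1,RW=1,US=1,PS=0
  L3 @0x2E[1] → 0x32007  P=1,RW=1,US=1,PS=0
  → PA=0x32BAD  (4 entries read)
#2 VA=0x102804198A3 (r,kernel):
  L0 @0x1A[2] → 0x36007  P=1,RW=1,US=1,PS=0
  L1 @0x36[10] → 0x37007  P=1,RW=1,US=1,PS=0
  L2 @0x37[2] → 0x3B007  P=1,RW=1,US=1,PS=0
  L3 @0x3B[25] → 0x3F007  P=1,RW=1,US=1,PS=0
  → PA=0x3F8A3  (4 entries read)
#3 VA=0x28440619976 (w,user):
  L0 @0x1A[5] → 0x42007  P=1,RW=1,US=1,PS=0
  L1 @0x42[17] → 0x46007  P=1,RW=1,US=1,PS=0
  L2 @0x46[3] → 0x49007  P=1,RW=1,US=1,PS=0
  L3 @0x49[25] → 0x4A003  P=1,RW=1,US=0,PS=0
  ✗ PROTECTION_VIOLATION  [4 reads]

Access #3 fault: PROTECTION_VIOLATION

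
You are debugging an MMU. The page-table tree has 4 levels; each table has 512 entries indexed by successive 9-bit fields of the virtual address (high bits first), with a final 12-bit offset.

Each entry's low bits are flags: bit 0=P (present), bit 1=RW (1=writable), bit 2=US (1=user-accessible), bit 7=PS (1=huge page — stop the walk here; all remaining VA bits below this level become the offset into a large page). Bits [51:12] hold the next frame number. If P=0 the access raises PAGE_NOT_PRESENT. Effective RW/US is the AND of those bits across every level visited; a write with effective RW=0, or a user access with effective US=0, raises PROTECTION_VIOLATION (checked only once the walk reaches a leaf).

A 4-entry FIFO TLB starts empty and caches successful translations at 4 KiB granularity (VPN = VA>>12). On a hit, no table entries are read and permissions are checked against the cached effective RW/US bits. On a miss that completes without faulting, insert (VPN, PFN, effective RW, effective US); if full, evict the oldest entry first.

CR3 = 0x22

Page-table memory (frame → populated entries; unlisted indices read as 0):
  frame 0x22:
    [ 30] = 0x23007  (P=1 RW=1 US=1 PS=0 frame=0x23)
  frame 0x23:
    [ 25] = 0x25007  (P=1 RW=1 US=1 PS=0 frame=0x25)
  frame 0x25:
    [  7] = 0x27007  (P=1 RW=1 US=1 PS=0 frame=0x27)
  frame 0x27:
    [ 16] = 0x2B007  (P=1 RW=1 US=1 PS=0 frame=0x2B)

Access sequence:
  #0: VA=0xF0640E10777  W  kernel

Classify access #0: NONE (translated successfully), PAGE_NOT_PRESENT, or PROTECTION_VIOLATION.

Per-access translation:
#0 VA=0xF0640E10777 (w,kernel):
  L0 @0x22[30] → 0x23007  P=1,RW=1,US=1,PS=0
  L1 @0x23[25] → 0x25007  P=1,RW=1,US=1,PS=0
  L2 @0x25[7] → 0x27007  P=1,RW=1,US=1,PS=0
  L3 @0x27[16] → 0x2B007  P=1,RW=1,US=1,PS=0
  ⇒ phys 0x2B777  [4 reads]

Access #0 fault: NONE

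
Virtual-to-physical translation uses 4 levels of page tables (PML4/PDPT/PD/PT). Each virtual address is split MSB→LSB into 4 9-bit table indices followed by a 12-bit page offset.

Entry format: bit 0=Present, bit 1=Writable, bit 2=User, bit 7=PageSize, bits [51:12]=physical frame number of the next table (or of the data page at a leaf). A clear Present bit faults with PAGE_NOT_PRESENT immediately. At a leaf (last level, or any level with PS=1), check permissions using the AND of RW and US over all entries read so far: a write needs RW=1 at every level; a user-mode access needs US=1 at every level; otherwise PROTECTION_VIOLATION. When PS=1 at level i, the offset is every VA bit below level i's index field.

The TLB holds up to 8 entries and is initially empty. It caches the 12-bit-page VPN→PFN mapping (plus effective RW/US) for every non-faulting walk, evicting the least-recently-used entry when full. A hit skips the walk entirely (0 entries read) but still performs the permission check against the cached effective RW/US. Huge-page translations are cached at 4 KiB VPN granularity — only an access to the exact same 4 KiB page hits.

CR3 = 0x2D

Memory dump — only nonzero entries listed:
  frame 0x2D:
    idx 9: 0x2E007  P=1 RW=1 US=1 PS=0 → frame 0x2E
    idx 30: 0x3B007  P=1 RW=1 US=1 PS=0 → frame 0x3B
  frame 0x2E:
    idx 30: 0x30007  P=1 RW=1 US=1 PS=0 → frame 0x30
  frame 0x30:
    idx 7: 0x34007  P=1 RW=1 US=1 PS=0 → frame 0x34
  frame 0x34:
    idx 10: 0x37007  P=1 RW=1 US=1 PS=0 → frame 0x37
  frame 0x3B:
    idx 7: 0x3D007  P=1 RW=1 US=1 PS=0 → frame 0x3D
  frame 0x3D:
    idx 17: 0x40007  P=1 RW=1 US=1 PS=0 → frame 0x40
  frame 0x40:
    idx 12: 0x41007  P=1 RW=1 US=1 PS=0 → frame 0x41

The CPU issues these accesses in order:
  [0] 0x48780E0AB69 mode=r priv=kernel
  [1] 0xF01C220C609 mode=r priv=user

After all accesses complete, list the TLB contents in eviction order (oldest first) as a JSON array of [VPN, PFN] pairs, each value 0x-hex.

Trace:
#0 VA=0x48780E0AB69 (r,kernel):
  lvl0: tbl 0x2D, slot 9 ⇒ 0x2E007 (P1/RW1/US1/PS0)
  lvl1: tbl 0x2E, slot 30 ⇒ 0x30007 (P1/RW1/US1/PS0)
  lvl2: tbl 0x30, slot 7 ⇒ 0x34007 (P1/RW1/US1/PS0)
  lvl3: tbl 0x34, slot 10 ⇒ 0x37007 (P1/RW1/US1/PS0)
  ⇒ phys 0x37B69  [4 reads]
#1 VA=0xF01C220C609 (r,user):
  lvl0: tbl 0x2D, slot 30 ⇒ 0x3B007 (P1/RW1/US1/PS0)
  lvl1: tbl 0x3B, slot 7 ⇒ 0x3D007 (P1/RW1/US1/PS0)
  lvl2: tbl 0x3D, slot 17 ⇒ 0x40007 (P1/RW1/US1/PS0)
  lvl3: tbl 0x40, slot 12 ⇒ 0x41007 (P1/RW1/US1/PS0)
  ⇒ phys 0x41609  [4 reads]

TLB: [["0x48780E0A", "0x37"], ["0xF01C220C", "0x41"]]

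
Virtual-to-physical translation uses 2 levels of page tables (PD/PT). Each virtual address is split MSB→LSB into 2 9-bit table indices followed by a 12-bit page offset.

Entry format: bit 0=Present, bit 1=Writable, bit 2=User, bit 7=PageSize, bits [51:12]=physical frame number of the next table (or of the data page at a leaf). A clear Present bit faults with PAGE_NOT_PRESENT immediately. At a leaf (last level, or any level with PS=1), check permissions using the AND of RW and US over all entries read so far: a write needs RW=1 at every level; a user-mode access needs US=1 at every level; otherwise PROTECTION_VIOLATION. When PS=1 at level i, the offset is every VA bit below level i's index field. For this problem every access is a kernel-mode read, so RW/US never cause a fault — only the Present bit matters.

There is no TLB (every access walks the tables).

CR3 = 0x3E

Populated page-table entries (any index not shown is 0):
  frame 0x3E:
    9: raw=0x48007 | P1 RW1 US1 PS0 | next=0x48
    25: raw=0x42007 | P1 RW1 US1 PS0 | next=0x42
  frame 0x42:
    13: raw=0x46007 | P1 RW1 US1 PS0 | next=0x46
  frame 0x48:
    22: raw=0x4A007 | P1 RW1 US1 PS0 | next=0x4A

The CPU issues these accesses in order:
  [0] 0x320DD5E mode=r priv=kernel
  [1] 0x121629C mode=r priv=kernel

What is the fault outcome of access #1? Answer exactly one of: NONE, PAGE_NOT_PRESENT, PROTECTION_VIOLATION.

Trace:
#0 VA=0x320DD5E (r,kernel):
  L0: frame=0x3E idx=25 entry=0x42007 [P=1 RW=1 US=1 PS=0]
  L1: frame=0x42 idx=13 entry=0x46007 [P=1 RW=1 US=1 PS=0]
  → PA=0x46D5E  (2 entries read)
#1 VA=0x121629C (r,kernel):
  L0: frame=0x3E idx=9 entry=0x48007 [P=1 RW=1 US=1 PS=0]
  L1: frame=0x48 idx=22 entry=0x4A007 [P=1 RW=1 US=1 PS=0]
  → PA=0x4A29C  (2 entries read)

Access #1 fault: NONE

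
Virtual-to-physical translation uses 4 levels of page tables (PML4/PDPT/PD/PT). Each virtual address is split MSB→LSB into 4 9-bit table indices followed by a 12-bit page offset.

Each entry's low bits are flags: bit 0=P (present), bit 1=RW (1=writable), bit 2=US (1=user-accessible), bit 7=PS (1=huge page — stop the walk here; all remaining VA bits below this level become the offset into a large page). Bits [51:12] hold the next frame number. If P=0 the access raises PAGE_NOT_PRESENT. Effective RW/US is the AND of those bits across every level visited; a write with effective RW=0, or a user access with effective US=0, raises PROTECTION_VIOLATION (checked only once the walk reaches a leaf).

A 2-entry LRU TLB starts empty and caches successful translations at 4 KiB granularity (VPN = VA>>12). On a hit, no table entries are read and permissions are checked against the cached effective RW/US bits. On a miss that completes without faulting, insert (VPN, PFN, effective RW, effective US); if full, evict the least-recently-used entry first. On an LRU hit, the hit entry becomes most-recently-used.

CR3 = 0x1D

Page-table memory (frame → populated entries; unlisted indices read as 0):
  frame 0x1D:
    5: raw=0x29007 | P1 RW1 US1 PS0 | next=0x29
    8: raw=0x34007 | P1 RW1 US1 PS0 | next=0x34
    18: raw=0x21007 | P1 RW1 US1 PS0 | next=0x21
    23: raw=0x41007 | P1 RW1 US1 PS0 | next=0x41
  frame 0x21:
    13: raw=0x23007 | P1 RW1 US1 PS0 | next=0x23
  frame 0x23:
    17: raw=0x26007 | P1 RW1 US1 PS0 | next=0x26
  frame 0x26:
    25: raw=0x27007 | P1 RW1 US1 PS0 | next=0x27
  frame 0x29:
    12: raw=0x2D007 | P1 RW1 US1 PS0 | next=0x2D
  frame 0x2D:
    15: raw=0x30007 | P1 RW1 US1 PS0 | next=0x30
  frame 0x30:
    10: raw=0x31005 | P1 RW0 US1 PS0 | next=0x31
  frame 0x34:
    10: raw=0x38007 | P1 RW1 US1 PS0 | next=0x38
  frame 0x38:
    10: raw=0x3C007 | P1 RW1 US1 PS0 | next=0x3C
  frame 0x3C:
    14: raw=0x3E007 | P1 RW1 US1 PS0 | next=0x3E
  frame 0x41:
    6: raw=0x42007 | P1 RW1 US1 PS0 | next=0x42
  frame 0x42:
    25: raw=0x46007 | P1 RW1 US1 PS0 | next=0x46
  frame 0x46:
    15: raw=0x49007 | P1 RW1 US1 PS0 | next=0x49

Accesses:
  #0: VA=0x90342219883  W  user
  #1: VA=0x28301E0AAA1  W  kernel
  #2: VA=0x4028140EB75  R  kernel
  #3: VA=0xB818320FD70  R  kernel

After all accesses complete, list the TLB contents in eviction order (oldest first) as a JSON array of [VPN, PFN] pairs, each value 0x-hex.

Walk each access:
#0 VA=0x90342219883 (w,user):
  [0] read 0x1D idx=18: raw=0x21007 flags P=1 W=1 U=1 S=0
  [1] read 0x21 idx=13: raw=0x23007 flags P=1 W=1 U=1 S=0
  [2] read 0x23 idx=17: raw=0x26007 flags P=1 W=1 U=1 S=0
  [3] read 0x26 idx=25: raw=0x27007 flags P=1 W=1 U=1 S=0
  ✓ 0x27883  — 4 lookups
#1 VA=0x28301E0AAA1 (w,kernel):
  [0] read 0x1D idx=5: raw=0x29007 flags P=1 W=1 U=1 S=0
  [1] read 0x29 idx=12: raw=0x2D007 flags P=1 W=1 U=1 S=0
  [2] read 0x2D idx=15: raw=0x30007 flags P=1 W=1 U=1 S=0
  [3] read 0x30 idx=10: raw=0x31005 flags P=1 W=0 U=1 S=0
  ✗ PROTECTION_VIOLATION  [4 reads]
#2 VA=0x4028140EB75 (r,kernel):
  [0] read 0x1D idx=8: raw=0x34007 flags P=1 W=1 U=1 S=0
  [1] read 0x34 idx=10: raw=0x38007 flags P=1 W=1 U=1 S=0
  [2] read 0x38 idx=10: raw=0x3C007 flags P=1 W=1 U=1 S=0
  [3] read 0x3C idx=14: raw=0x3E007 flags P=1 W=1 U=1 S=0
  ✓ 0x3EB75  — 4 lookups
#3 VA=0xB818320FD70 (r,kernel):
  [0] read 0x1D idx=23: raw=0x41007 flags P=1 W=1 U=1 S=0
  [1] read 0x41 idx=6: raw=0x42007 flags P=1 W=1 U=1 S=0
  [2] read 0x42 idx=25: raw=0x46007 flags P=1 W=1 U=1 S=0
  [3] read 0x46 idx=15: raw=0x49007 flags P=1 W=1 U=1 S=0
  ✓ 0x49D70  — 4 lookups

TLB: [["0x4028140E", "0x3E"], ["0xB818320F", "0x49"]]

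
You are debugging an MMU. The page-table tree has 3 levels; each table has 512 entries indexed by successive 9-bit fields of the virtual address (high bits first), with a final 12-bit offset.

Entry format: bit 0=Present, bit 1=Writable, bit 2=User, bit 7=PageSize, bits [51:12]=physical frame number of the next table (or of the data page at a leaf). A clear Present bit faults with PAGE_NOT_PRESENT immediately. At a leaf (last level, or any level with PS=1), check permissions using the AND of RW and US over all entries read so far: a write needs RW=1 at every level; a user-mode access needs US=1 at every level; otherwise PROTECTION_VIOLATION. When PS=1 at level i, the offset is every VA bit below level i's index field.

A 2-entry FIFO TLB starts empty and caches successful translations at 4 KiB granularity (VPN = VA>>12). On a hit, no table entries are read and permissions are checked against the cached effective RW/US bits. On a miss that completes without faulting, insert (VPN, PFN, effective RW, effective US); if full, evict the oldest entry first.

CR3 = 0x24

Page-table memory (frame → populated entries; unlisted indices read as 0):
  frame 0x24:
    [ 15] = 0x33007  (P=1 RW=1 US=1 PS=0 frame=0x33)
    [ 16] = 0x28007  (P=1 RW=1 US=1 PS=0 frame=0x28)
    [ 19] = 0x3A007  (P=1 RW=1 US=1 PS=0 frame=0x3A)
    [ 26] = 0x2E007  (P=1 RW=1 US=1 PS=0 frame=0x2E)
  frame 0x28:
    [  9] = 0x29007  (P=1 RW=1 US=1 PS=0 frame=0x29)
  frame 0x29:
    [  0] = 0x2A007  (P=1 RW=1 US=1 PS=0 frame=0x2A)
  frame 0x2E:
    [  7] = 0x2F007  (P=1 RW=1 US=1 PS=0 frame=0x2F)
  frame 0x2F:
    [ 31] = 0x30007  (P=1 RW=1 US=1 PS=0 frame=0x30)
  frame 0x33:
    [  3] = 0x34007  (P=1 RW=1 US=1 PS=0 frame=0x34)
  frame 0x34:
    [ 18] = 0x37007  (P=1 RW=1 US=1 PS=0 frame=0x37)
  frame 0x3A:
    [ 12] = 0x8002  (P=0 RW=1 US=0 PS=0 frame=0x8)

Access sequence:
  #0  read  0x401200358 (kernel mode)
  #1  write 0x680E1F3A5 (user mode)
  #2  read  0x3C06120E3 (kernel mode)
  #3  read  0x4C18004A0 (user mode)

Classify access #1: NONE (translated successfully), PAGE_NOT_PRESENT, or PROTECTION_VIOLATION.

Walk each access:
#0 VA=0x401200358 (r,kernel):
  L0: frame=0x24 idx=16 entry=0x28007 [P=1 RW=1 US=1 PS=0]
  L1: frame=0x28 idx=9 entry=0x29007 [P=1 RW=1 US=1 PS=0]
  L2: frame=0x29 idx=0 entry=0x2A007 [P=1 RW=1 US=1 PS=0]
  ✓ 0x2A358  — 3 lookups
#1 VA=0x680E1F3A5 (w,user):
  L0: frame=0x24 idx=26 entry=0x2E007 [P=1 RW=1 US=1 PS=0]
  L1: frame=0x2E idx=7 entry=0x2F007 [P=1 RW=1 US=1 PS=0]
  L2: frame=0x2F idx=31 entry=0x30007 [P=1 RW=1 US=1 PS=0]
  ✓ 0x303A5  — 3 lookups
#2 VA=0x3C06120E3 (r,kernel):
  L0: frame=0x24 idx=15 entry=0x33007 [P=1 RW=1 US=1 PS=0]
  L1: frame=0x33 idx=3 entry=0x34007 [P=1 RW=1 US=1 PS=0]
  L2: frame=0x34 idx=18 entry=0x37007 [P=1 RW=1 US=1 PS=0]
  ✓ 0x370E3  — 3 lookups
#3 VA=0x4C18004A0 (r,user):
  L0: frame=0x24 idx=19 entry=0x3A007 [P=1 RW=1 US=1 PS=0]
  L1: frame=0x3A idx=12 entry=0x8002 [P=0 RW=1 US=0 PS=0]
  ✗ PAGE_NOT_PRESENT  [2 reads]

Access #1 fault: NONE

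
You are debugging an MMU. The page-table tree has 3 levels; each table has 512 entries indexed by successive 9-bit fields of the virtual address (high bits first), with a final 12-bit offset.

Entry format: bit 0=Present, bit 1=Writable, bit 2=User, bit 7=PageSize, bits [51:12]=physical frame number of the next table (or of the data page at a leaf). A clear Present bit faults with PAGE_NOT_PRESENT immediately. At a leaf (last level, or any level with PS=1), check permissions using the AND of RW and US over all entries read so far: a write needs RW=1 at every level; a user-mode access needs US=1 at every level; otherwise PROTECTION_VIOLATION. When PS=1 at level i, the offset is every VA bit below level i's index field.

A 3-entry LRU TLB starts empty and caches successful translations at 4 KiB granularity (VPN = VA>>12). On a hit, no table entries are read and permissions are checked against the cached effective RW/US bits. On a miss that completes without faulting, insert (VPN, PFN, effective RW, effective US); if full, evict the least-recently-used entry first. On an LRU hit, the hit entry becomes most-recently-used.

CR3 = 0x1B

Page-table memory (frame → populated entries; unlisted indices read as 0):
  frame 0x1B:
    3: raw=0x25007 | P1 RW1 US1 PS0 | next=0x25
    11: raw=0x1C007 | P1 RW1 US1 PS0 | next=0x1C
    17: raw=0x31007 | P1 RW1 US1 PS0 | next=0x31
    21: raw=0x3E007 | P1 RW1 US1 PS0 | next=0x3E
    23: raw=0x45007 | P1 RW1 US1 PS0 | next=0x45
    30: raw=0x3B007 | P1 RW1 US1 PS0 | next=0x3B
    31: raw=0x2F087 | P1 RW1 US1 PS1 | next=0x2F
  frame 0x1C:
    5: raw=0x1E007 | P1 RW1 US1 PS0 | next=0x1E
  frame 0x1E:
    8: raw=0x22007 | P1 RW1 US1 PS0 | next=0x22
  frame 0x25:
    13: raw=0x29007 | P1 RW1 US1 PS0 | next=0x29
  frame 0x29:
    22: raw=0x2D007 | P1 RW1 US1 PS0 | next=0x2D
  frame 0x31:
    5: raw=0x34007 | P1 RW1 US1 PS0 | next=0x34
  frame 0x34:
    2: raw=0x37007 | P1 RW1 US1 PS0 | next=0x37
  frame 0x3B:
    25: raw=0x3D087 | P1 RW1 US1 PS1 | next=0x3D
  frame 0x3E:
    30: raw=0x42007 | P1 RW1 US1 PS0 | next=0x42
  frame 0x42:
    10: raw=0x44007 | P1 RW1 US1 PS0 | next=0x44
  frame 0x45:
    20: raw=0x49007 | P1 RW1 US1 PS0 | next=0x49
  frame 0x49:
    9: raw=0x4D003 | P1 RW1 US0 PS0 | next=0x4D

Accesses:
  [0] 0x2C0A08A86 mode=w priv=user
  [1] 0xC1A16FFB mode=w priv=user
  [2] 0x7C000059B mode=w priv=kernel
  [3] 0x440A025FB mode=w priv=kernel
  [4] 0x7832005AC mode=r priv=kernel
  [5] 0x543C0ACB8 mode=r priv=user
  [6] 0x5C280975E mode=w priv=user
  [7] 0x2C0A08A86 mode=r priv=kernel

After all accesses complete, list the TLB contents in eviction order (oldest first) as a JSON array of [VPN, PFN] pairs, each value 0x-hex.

Per-access translation:
#0 VA=0x2C0A08A86 (w,user):
  L0: frame=0x1B idx=11 entry=0x1C007 [P=1 RW=1 US=1 PS=0]
  L1: frame=0x1C idx=5 entry=0x1E007 [P=1 RW=1 US=1 PS=0]
  L2: frame=0x1E idx=8 entry=0x22007 [P=1 RW=1 US=1 PS=0]
  → PA=0x22A86  (3 entries read)
#1 VA=0xC1A16FFB (w,user):
  L0: frame=0x1B idx=3 entry=0x25007 [P=1 RW=1 US=1 PS=0]
  L1: frame=0x25 idx=13 entry=0x29007 [P=1 RW=1 US=1 PS=0]
  L2: frame=0x29 idx=22 entry=0x2D007 [P=1 RW=1 US=1 PS=0]
  → PA=0x2DFFB  (3 entries read)
#2 VA=0x7C000059B (w,kernel):
  L0: frame=0x1B idx=31 entry=0x2F087 [P=1 RW=1 US=1 PS=1]
  → PA=0x2F59B (huge @L0)  (1 entries read)
#3 VA=0x440A025FB (w,kernel):
  L0: frame=0x1B idx=17 entry=0x31007 [P=1 RW=1 US=1 PS=0]
  L1: frame=0x31 idx=5 entry=0x34007 [P=1 RW=1 US=1 PS=0]
  L2: frame=0x34 idx=2 entry=0x37007 [P=1 RW=1 US=1 PS=0]
  → PA=0x375FB  (3 entries read)
#4 VA=0x7832005AC (r,kernel):
  L0: frame=0x1B idx=30 entry=0x3B007 [P=1 RW=1 US=1 PS=0]
  L1: frame=0x3B idx=25 entry=0x3D087 [P=1 RW=1 US=1 PS=1]
  → PA=0x3D5AC (huge @L1)  (2 entries read)
#5 VA=0x543C0ACB8 (r,user):
  L0: frame=0x1B idx=21 entry=0x3E007 [P=1 RW=1 US=1 PS=0]
  L1: frame=0x3E idx=30 entry=0x42007 [P=1 RW=1 US=1 PS=0]
  L2: frame=0x42 idx=10 entry=0x44007 [P=1 RW=1 US=1 PS=0]
  → PA=0x44CB8  (3 entries read)
#6 VA=0x5C280975E (w,user):
  L0: frame=0x1B idx=23 entry=0x45007 [P=1 RW=1 US=1 PS=0]
  L1: frame=0x45 idx=20 entry=0x49007 [P=1 RW=1 US=1 PS=0]
  L2: frame=0x49 idx=9 entry=0x4D003 [P=1 RW=1 US=0 PS=0]
  → PROTECTION_VIOLATION  (3 entries read)
#7 VA=0x2C0A08A86 (r,kernel):
  L0: frame=0x1B idx=11 entry=0x1C007 [P=1 RW=1 US=1 PS=0]
  L1: frame=0x1C idx=5 entry=0x1E007 [P=1 RW=1 US=1 PS=0]
  L2: frame=0x1E idx=8 entry=0x22007 [P=1 RW=1 US=1 PS=0]
  → PA=0x22A86  (3 entries read)

TLB: [["0x783200", "0x3D"], ["0x543C0A", "0x44"], ["0x2C0A08", "0x22"]]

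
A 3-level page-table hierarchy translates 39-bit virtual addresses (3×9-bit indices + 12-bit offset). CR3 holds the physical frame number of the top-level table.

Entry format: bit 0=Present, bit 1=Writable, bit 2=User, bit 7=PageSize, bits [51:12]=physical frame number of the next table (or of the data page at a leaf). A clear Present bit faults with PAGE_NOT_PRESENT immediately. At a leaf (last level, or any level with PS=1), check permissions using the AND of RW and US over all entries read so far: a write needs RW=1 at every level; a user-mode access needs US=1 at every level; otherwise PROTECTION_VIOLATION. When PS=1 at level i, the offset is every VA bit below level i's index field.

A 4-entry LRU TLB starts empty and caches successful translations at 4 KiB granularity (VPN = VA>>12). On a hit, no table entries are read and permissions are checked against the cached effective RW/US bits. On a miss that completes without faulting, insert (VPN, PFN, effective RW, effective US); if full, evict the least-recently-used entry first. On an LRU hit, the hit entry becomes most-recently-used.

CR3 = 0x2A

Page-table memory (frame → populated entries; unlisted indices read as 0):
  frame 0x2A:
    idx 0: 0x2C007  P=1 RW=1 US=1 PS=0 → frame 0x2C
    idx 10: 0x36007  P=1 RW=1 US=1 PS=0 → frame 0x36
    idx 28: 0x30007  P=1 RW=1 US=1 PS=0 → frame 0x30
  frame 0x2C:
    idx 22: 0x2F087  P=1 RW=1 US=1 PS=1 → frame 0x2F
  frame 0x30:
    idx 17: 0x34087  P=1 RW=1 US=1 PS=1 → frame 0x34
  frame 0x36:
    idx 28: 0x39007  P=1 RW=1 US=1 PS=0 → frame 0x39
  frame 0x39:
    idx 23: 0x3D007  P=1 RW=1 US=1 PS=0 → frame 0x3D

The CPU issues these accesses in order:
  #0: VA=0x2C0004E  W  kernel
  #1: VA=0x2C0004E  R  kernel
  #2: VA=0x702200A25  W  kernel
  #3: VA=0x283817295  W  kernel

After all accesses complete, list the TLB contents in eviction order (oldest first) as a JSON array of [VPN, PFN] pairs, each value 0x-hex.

Trace:
#0 VA=0x2C0004E (w,kernel):
  L0: frame=0x2A idx=0 entry=0x2C007 [P=1 RW=1 US=1 PS=0]
  L1: frame=0x2C idx=22 entry=0x2F087 [P=1 RW=1 US=1 PS=1]
  ✓ 0x2F04E (huge @L1)  — 2 lookups
#1 VA=0x2C0004E (r,kernel):
  TLB hit vpn=0x2C00 → PA=0x2F04E
#2 VA=0x702200A25 (w,kernel):
  L0: frame=0x2A idx=28 entry=0x30007 [P=1 RW=1 US=1 PS=0]
  L1: frame=0x30 idx=17 entry=0x34087 [P=1 RW=1 US=1 PS=1]
  ✓ 0x34A25 (huge @L1)  — 2 lookups
#3 VA=0x283817295 (w,kernel):
  L0: frame=0x2A idx=10 entry=0x36007 [P=1 RW=1 US=1 PS=0]
  L1: frame=0x36 idx=28 entry=0x39007 [P=1 RW=1 US=1 PS=0]
  L2: frame=0x39 idx=23 entry=0x3D007 [P=1 RW=1 US=1 PS=0]
  ✓ 0x3D295  — 3 lookups

TLB: [["0x2C00", "0x2F"], ["0x702200", "0x34"], ["0x283817", "0x3D"]]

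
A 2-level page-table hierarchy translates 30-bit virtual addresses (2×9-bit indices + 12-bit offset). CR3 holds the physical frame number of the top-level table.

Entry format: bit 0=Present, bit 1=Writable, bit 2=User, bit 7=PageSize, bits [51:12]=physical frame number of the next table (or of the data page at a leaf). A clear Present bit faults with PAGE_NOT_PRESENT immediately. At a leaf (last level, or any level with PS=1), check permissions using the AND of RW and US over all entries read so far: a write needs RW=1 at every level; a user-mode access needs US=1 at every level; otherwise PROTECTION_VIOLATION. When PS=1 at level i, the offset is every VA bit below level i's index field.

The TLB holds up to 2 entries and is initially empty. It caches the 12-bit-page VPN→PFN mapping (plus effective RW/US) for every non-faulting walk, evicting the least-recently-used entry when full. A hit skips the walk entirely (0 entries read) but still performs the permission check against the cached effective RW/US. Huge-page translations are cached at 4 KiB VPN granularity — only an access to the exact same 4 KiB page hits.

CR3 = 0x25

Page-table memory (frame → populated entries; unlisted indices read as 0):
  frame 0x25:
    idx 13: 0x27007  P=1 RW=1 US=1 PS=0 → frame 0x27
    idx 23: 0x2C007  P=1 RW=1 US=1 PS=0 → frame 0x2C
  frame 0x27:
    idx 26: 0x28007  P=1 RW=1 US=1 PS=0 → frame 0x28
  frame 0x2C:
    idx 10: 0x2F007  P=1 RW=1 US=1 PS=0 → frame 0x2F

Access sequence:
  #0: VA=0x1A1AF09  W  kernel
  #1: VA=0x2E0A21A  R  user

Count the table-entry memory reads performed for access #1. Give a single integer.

Walk each access:
#0 VA=0x1A1AF09 (w,kernel):
  [0] read 0x25 idx=13: raw=0x27007 flags P=1 W=1 U=1 S=0
  [1] read 0x27 idx=26: raw=0x28007 flags P=1 W=1 U=1 S=0
  → PA=0x28F09  (2 entries read)
#1 VA=0x2E0A21A (r,user):
  [0] read 0x25 idx=23: raw=0x2C007 flags P=1 W=1 U=1 S=0
  [1] read 0x2C idx=10: raw=0x2F007 flags P=1 W=1 U=1 S=0
  → PA=0x2F21A  (2 entries read)

Entries read for #1: 2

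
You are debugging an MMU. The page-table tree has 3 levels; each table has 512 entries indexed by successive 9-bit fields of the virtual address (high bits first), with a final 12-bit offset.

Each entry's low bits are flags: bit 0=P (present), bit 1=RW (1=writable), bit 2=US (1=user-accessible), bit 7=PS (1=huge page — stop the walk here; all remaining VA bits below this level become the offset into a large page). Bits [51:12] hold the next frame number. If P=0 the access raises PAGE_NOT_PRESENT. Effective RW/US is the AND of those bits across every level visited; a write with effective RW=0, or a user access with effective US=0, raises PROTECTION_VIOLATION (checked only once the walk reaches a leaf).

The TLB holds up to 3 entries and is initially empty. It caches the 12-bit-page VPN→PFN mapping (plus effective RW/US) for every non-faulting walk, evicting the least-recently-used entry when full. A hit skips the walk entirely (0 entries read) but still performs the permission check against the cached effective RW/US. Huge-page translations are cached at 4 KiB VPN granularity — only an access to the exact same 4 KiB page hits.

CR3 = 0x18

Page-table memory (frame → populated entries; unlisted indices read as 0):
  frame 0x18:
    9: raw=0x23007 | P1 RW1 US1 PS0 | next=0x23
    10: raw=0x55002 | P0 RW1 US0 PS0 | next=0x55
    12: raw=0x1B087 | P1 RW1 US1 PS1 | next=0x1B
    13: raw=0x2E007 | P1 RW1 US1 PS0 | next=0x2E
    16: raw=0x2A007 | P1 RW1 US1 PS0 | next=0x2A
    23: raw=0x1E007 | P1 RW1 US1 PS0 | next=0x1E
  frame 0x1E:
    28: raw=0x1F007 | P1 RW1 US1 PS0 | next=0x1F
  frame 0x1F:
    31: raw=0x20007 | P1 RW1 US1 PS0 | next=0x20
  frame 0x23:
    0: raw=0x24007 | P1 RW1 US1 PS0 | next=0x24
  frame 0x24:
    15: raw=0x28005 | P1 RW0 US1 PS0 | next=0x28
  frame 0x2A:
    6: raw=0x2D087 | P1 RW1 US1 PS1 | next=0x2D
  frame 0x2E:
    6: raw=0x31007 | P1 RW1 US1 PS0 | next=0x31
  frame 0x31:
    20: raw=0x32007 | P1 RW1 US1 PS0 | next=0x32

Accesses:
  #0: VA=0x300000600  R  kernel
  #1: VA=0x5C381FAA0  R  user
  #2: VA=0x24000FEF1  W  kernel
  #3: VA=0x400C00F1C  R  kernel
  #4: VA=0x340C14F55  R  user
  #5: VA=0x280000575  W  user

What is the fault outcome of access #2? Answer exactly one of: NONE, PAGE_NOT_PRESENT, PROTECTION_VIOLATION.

Walk each access:
#0 VA=0x300000600 (r,kernel):
  [0] read 0x18 idx=12: raw=0x1B087 flags P=1 W=1 U=1 S=1
  → PA=0x1B600 (huge @L0)  (1 entries read)
#1 VA=0x5C381FAA0 (r,user):
  [0] read 0x18 idx=23: raw=0x1E007 flags P=1 W=1 U=1 S=0
  [1] read 0x1E idx=28: raw=0x1F007 flags P=1 W=1 U=1 S=0
  [2] read 0x1F idx=31: raw=0x20007 flags P=1 W=1 U=1 S=0
  → PA=0x20AA0  (3 entries read)
#2 VA=0x24000FEF1 (w,kernel):
  [0] read 0x18 idx=9: raw=0x23007 flags P=1 W=1 U=1 S=0
  [1] read 0x23 idx=0: raw=0x24007 flags P=1 W=1 U=1 S=0
  [2] read 0x24 idx=15: raw=0x28005 flags P=1 W=0 U=1 S=0
  ✗ PROTECTION_VIOLATION  [3 reads]
#3 VA=0x400C00F1C (r,kernel):
  [0] read 0x18 idx=16: raw=0x2A007 flags P=1 W=1 U=1 S=0
  [1] read 0x2A idx=6: raw=0x2D087 flags P=1 W=1 U=1 S=1
  → PA=0x2DF1C (huge @L1)  (2 entries read)
#4 VA=0x340C14F55 (r,user):
  [0] read 0x18 idx=13: raw=0x2E007 flags P=1 W=1 U=1 S=0
  [1] read 0x2E idx=6: raw=0x31007 flags P=1 W=1 U=1 S=0
  [2] read 0x31 idx=20: raw=0x32007 flags P=1 W=1 U=1 S=0
  → PA=0x32F55  (3 entries read)
#5 VA=0x280000575 (w,user):
  [0] read 0x18 idx=10: raw=0x55002 flags P=0 W=1 U=0 S=0
  ✗ PAGE_NOT_PRESENT  [1 reads]

Access #2 fault: PROTECTION_VIOLATION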